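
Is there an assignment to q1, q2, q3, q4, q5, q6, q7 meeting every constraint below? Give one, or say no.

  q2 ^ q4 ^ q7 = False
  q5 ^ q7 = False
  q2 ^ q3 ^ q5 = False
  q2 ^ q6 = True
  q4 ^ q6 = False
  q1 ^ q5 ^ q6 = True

q1 = True, q2 = False, q3 = True, q4 = True, q5 = True, q6 = True, q7 = True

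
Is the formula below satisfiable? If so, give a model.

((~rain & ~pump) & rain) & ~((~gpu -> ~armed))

Case rain = True: the conjunct ~rain is False.
Case rain = False: the conjunct rain is False.
Both cases fail — unsatisfiable.

UNSATISFIABLE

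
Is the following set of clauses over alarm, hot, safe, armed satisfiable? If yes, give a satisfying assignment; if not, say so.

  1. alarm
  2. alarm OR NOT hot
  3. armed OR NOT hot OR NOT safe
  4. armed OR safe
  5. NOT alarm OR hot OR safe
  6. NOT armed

alarm: True, hot: False, safe: True, armed: False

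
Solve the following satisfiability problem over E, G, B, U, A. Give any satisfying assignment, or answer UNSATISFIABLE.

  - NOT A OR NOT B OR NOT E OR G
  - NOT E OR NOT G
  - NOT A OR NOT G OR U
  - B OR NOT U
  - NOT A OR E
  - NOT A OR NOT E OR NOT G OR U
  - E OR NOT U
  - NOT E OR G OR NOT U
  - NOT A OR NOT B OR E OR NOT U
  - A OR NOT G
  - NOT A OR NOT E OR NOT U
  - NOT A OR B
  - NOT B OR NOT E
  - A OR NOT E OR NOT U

E: True, G: False, B: False, U: False, A: False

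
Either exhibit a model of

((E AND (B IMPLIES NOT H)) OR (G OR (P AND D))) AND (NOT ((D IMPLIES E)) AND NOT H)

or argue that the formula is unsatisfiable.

D=T, G=T, B=T, E=F, H=F, P=T

  (E AND (B IMPLIES NOT H)) OR (G OR (P AND D)) = True
    E AND (B IMPLIES NOT H) = False
      B IMPLIES NOT H = True
        NOT H = True
    G OR (P AND D) = True
      P AND D = True
  NOT ((D IMPLIES E)) AND NOT H = True
    NOT ((D IMPLIES E)) = True
      D IMPLIES E = False
    NOT H = True
Both conjuncts True, so the formula holds.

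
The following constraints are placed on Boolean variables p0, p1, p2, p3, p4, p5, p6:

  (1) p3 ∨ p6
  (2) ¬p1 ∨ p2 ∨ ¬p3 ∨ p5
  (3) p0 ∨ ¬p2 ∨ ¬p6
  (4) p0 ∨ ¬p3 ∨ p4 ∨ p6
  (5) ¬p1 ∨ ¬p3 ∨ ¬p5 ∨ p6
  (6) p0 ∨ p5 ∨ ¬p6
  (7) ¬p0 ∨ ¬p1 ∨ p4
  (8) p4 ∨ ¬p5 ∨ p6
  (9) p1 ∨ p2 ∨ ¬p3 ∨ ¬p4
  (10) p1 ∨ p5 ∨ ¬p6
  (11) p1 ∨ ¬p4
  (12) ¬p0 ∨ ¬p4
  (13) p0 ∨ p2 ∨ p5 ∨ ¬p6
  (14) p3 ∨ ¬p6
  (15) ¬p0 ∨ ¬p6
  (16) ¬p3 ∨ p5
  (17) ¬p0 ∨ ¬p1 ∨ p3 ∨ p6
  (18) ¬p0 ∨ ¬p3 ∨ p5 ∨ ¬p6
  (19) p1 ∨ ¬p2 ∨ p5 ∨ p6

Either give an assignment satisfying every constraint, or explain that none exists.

p0 = False, p1 = False, p2 = False, p3 = True, p4 = False, p5 = True, p6 = True

Set p0 = False.
Set p1 = False.
  then (p1 ∨ ¬p4) forces p4 = False.
Set p2 = False.
Set p3 = True.
  then (p0 ∨ ¬p3 ∨ p4 ∨ p6) forces p6 = True.
  then (p0 ∨ p5 ∨ ¬p6) forces p5 = True.
All clauses satisfied.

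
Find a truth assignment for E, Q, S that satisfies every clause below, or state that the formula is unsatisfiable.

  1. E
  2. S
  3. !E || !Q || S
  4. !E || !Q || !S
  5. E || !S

E=T, Q=F, S=T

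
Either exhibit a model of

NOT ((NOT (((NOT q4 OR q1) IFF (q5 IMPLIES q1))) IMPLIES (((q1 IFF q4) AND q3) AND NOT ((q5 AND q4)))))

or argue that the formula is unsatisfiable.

q1=F, q3=F, q4=T, q5=F

  NOT ((NOT (((NOT q4 OR q1) IFF (q5 IMPLIES q1))) IMPLIES (((q1 IFF q4) AND q3) AND NOT ((q5 AND q4))))) = True
    NOT (((NOT q4 OR q1) IFF (q5 IMPLIES q1))) IMPLIES (((q1 IFF q4) AND q3) AND NOT ((q5 AND q4))) = False
      NOT (((NOT q4 OR q1) IFF (q5 IMPLIES q1))) = True
        (NOT q4 OR q1) IFF (q5 IMPLIES q1) = False
          NOT q4 OR q1 = False
            NOT q4 = False
          q5 IMPLIES q1 = True
      ((q1 IFF q4) AND q3) AND NOT ((q5 AND q4)) = False
        (q1 IFF q4) AND q3 = False
          q1 IFF q4 = False
        NOT ((q5 AND q4)) = True
          q5 AND q4 = False
The formula evaluates to True.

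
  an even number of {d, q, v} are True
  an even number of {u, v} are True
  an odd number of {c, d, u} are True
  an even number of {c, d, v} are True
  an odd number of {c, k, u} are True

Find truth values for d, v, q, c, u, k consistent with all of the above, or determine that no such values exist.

Adding constraints 2, 3, 4 mod 2: every variable appears an even number of times on the left, so the left side is 0.
But the right sides sum to 1 (mod 2). 0 ≠ 1 — the system is inconsistent.

Unsatisfiable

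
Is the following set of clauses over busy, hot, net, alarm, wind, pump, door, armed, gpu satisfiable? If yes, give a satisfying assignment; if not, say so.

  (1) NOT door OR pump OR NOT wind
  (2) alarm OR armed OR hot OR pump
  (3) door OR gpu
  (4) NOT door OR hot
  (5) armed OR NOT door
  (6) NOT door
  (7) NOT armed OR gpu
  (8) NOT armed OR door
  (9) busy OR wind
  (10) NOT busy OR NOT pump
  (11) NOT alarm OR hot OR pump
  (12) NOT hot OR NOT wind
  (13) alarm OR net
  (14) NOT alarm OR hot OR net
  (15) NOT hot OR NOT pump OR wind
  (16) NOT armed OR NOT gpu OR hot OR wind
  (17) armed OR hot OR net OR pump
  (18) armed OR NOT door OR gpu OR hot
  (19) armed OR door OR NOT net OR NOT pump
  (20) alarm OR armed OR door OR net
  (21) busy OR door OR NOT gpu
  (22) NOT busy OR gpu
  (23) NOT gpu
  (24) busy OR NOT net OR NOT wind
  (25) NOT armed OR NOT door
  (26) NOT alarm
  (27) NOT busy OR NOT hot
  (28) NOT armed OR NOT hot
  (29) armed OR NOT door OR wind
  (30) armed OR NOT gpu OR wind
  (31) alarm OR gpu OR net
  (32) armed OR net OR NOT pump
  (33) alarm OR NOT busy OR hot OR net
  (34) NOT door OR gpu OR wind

UNSATISFIABLE

Case door = True:
  Clause (NOT door) is falsified — contradiction.
Case door = False:
  (door OR gpu) forces gpu = True.
  Clause (NOT gpu) is falsified — contradiction.
Both cases fail, so the formula is unsatisfiable.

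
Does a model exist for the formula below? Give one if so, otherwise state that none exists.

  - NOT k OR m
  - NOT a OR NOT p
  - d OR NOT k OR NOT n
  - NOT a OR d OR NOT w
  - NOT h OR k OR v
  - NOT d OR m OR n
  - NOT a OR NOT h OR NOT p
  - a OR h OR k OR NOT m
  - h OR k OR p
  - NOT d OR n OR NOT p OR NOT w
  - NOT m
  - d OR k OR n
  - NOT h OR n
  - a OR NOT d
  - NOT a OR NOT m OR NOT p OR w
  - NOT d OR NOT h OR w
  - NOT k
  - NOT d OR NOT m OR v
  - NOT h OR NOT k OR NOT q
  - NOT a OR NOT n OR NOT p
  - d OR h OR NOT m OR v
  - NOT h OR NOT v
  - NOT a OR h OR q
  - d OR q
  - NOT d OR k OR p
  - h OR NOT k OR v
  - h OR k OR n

Unit clause (NOT m) forces m = False.
Unit clause (NOT k) forces k = False.
Try p = False:
  (h OR k OR p) forces h = True.
  (NOT h OR k OR v) forces v = True.
  clause (NOT h OR NOT v) is falsified — backtrack.
So p = True.
  then (NOT a OR NOT p) forces a = False.
  then (a OR NOT d) forces d = False.
  then (d OR q) forces q = True.
  then (d OR k OR n) forces n = True.
Set v = True.
  then (NOT h OR NOT v) forces h = False.
Set w = True.
All clauses satisfied.

p = True, v = True, q = True, k = False, w = True, d = False, n = True, h = False, a = False, m = False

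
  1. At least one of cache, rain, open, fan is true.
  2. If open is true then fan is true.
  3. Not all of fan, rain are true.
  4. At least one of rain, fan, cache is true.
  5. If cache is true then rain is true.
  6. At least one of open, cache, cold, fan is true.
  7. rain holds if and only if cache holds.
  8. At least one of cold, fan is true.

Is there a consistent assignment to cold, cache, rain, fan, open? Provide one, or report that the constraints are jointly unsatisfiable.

cold: False, cache: False, rain: False, fan: True, open: False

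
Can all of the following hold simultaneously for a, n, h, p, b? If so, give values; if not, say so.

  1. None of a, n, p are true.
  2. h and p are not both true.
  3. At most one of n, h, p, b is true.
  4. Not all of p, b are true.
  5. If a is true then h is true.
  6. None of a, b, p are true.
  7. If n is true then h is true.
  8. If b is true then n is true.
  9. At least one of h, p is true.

a: False, n: False, h: True, p: False, b: False

  (1) {a, n, p}: 0 true — none ✓
  (2) h=T, p=F — not both ✓
  (3) {n, h, p, b}: 1 true — at most one ✓
  (4) {p, b}: 0/2 true — not all ✓
  (5) a=F ⇒ h: vacuous ✓
  (6) {a, b, p}: 0 true — none ✓
  (7) n=F ⇒ h: vacuous ✓
  (8) b=F ⇒ n: vacuous ✓
  (9) {h, p}: 1 true — at least one ✓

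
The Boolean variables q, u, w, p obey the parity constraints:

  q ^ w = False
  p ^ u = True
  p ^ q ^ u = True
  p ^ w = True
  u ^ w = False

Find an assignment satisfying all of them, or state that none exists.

q = False; u = False; w = False; p = True

q ^ w = F ^ F = False ✓
p ^ u = T ^ F = True ✓
p ^ q ^ u = T ^ F ^ F = True ✓
p ^ w = T ^ F = True ✓
u ^ w = F ^ F = False ✓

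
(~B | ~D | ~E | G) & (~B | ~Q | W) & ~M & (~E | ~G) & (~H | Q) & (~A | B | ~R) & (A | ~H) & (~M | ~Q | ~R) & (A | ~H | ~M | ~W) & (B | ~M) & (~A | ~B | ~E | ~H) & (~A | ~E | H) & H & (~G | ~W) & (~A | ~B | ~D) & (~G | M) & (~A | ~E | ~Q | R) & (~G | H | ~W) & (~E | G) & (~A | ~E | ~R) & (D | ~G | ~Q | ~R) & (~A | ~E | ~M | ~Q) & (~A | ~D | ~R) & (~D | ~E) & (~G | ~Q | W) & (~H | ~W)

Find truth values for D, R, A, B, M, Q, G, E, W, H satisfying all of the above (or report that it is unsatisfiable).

Unit clause (~M) forces M = False.
Unit clause (H) forces H = True.
In (~G | M) only ~G is left, so G = False.
In (~E | G) only ~E is left, so E = False.
In (~H | ~W) only ~W is left, so W = False.
In (~H | Q) only Q is left, so Q = True.
In (A | ~H) only A is left, so A = True.
In (~B | ~Q | W) only ~B is left, so B = False.
In (~A | B | ~R) only ~R is left, so R = False.
Set D = False.
All clauses satisfied.

D = False, R = False, A = True, B = False, M = False, Q = True, G = False, E = False, W = False, H = True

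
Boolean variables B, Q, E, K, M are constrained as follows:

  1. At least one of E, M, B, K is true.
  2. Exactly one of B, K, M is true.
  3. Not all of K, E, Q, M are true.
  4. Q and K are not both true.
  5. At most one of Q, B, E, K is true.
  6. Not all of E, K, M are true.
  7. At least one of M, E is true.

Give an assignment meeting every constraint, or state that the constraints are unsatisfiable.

B = False; Q = True; E = False; K = False; M = True

  (1) {E, M, B, K}: 1 true — at least one ✓
  (2) {B, K, M}: 1 true — exactly one ✓
  (3) {K, E, Q, M}: 2/4 true — not all ✓
  (4) Q=T, K=F — not both ✓
  (5) {Q, B, E, K}: 1 true — at most one ✓
  (6) {E, K, M}: 1/3 true — not all ✓
  (7) {M, E}: 1 true — at least one ✓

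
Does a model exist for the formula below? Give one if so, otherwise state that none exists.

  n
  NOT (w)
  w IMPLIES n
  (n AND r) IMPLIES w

n: True, r: False, w: False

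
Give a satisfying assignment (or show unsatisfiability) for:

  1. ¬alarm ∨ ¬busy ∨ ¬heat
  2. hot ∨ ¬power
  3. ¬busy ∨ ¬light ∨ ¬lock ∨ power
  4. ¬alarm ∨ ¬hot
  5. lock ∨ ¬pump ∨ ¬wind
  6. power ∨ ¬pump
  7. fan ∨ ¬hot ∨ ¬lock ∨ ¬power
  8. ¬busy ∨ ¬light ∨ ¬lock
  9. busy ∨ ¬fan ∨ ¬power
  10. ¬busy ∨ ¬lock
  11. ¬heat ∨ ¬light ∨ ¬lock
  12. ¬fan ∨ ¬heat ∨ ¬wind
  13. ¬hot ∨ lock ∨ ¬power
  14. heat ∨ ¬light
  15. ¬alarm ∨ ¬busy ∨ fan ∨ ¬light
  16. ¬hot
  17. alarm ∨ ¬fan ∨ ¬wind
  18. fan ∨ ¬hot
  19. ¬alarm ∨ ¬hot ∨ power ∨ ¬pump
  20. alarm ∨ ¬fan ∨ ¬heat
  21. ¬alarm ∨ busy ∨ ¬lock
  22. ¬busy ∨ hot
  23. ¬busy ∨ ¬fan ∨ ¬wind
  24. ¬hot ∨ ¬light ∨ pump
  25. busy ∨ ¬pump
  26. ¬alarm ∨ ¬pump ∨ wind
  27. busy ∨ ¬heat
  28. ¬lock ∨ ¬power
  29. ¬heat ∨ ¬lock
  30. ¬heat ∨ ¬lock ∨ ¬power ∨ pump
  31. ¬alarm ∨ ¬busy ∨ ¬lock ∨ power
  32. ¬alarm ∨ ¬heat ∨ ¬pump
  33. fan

Unit clause (¬hot) forces hot = False.
In (¬busy ∨ hot) only ¬busy is left, so busy = False.
In (busy ∨ ¬pump) only ¬pump is left, so pump = False.
In (busy ∨ ¬heat) only ¬heat is left, so heat = False.
Unit clause (fan) forces fan = True.
In (hot ∨ ¬power) only ¬power is left, so power = False.
In (heat ∨ ¬light) only ¬light is left, so light = False.
Set wind = False.
Set lock = False.
Set alarm = False.
All clauses satisfied.

busy = False; wind = False; lock = False; hot = False; power = False; light = False; heat = False; fan = True; alarm = False; pump = False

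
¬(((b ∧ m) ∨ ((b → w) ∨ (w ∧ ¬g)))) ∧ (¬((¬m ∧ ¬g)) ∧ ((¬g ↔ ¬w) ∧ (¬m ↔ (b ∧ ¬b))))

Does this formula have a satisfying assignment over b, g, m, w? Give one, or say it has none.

Case b = True: the formula simplifies to ¬((m ∨ (w ∨ (w ∧ ¬g)))) ∧ (¬((¬m ∧ ¬g)) ∧ ((¬g ↔ ¬w) ∧ m)).
  m = True: the conjunct ¬((m ∨ (w ∨ (w ∧ ¬g)))) becomes ¬((True ∨ (w ∨ (w ∧ ¬g)))) = False.
  m = False: the conjunct m is False.
Case b = False: the conjunct ¬(((b ∧ m) ∨ ((b → w) ∨ (w ∧ ¬g)))) becomes ¬((False ∨ True)) = False.
Both cases fail — unsatisfiable.

UNSATISFIABLE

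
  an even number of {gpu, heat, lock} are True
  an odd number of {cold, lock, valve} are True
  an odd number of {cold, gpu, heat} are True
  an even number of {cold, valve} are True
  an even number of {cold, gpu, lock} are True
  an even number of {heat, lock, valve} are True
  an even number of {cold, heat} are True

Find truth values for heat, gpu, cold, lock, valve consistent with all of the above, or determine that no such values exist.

Adding constraints 1, 2, 5, 6 mod 2: every variable appears an even number of times on the left, so the left side is 0.
But the right sides sum to 1 (mod 2). 0 ≠ 1 — the system is inconsistent.

The formula is unsatisfiable.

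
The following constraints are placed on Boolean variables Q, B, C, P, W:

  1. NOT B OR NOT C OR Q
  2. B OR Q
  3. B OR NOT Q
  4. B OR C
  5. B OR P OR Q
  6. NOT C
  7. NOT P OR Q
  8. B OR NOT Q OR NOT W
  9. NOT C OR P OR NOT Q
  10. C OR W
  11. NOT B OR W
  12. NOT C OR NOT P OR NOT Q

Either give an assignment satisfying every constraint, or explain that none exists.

Unit clause (NOT C) forces C = False.
In (C OR W) only W is left, so W = True.
In (B OR C) only B is left, so B = True.
Set Q = True.
Set P = True.
All clauses satisfied.

Q = True, B = True, C = False, P = True, W = True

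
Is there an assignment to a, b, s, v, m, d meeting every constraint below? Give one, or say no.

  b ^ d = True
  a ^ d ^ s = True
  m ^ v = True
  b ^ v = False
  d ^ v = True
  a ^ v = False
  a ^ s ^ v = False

a: True, b: True, s: False, v: True, m: False, d: False

b ^ d = T ^ F = True ✓
a ^ d ^ s = T ^ F ^ F = True ✓
m ^ v = F ^ T = True ✓
b ^ v = T ^ T = False ✓
d ^ v = F ^ T = True ✓
a ^ v = T ^ T = False ✓
a ^ s ^ v = T ^ F ^ T = False ✓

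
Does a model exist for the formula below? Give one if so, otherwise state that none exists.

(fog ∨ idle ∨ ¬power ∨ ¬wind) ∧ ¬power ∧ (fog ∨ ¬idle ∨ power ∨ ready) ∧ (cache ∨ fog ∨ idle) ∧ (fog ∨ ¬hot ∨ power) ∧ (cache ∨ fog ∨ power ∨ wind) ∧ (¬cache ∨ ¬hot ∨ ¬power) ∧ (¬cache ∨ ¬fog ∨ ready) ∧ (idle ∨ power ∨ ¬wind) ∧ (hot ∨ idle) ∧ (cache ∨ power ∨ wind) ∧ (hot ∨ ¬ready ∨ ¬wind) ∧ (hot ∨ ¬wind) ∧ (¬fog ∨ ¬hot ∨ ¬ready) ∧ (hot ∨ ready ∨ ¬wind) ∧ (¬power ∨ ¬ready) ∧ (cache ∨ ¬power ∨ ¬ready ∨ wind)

Unit clause (¬power) forces power = False.
Set fog = True.
Try idle = False:
  (idle ∨ power ∨ ¬wind) forces wind = False.
  (hot ∨ idle) forces hot = True.
  (cache ∨ power ∨ wind) forces cache = True.
  (¬cache ∨ ¬fog ∨ ready) forces ready = True.
  clause (¬fog ∨ ¬hot ∨ ¬ready) is falsified — backtrack.
So idle = True.
Set cache = False.
  then (cache ∨ power ∨ wind) forces wind = True.
  then (hot ∨ ¬wind) forces hot = True.
  then (¬fog ∨ ¬hot ∨ ¬ready) forces ready = False.
All clauses satisfied.

power = False, fog = True, idle = True, cache = False, ready = False, wind = True, hot = True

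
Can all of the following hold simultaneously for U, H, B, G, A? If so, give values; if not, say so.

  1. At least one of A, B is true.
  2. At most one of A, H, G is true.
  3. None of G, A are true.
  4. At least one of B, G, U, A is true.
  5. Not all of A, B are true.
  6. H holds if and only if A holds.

U = False, H = False, B = True, G = False, A = False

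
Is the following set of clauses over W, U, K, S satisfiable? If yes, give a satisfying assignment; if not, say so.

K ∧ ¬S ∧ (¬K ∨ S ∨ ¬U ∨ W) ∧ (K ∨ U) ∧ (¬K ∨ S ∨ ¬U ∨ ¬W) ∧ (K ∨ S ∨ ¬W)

W = True, U = False, K = True, S = False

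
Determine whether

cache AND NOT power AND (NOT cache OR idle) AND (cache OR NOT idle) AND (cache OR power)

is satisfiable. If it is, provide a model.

Unit clause (cache) forces cache = True.
Unit clause (NOT power) forces power = False.
In (NOT cache OR idle) only idle is left, so idle = True.
Check each clause:
  (cache): cache holds.
  (NOT power): NOT power holds.
  (NOT cache OR idle): idle holds.
  (cache OR NOT idle): cache holds.
  (cache OR power): cache holds.
All clauses satisfied.

idle: True; cache: True; power: False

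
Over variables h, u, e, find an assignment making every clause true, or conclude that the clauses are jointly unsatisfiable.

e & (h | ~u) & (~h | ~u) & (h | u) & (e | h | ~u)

Unit clause (e) forces e = True.
Try h = False:
  (h | ~u) forces u = False.
  clause (h | u) is falsified — backtrack.
So h = True.
  then (~h | ~u) forces u = False.
Check each clause:
  (e): e holds.
  (h | ~u): h holds.
  (~h | ~u): ~u holds.
  (h | u): h holds.
  (e | h | ~u): e holds.
All clauses satisfied.

h = True, u = False, e = True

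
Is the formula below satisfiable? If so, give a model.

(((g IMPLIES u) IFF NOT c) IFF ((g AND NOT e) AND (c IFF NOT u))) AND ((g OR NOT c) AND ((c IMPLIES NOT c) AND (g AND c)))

Case c = True: the conjunct c IMPLIES NOT c becomes True IMPLIES NOT True = False.
Case c = False: the conjunct c is False.
Both cases fail — unsatisfiable.

Unsatisfiable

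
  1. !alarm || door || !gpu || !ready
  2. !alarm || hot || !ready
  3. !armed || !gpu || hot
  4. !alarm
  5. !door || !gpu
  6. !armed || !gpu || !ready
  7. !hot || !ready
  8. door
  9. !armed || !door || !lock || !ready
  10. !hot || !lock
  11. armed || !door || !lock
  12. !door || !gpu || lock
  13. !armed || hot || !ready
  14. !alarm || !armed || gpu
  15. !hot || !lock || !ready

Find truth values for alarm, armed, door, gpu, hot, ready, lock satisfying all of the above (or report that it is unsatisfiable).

alarm = False; armed = True; door = True; gpu = False; hot = True; ready = False; lock = False

Unit clause (!alarm) forces alarm = False.
Unit clause (door) forces door = True.
In (!door || !gpu) only !gpu is left, so gpu = False.
Set armed = True.
Set hot = True.
  then (!hot || !ready) forces ready = False.
  then (!hot || !lock) forces lock = False.
All clauses satisfied.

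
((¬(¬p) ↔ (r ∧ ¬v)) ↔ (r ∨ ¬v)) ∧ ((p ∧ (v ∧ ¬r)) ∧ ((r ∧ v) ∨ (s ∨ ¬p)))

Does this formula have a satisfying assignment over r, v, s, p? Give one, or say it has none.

r: False, v: True, s: True, p: True

  (¬(¬p) ↔ (r ∧ ¬v)) ↔ (r ∨ ¬v) = True
    ¬(¬p) ↔ (r ∧ ¬v) = False
      ¬(¬p) = True
        ¬p = False
      r ∧ ¬v = False
        ¬v = False
    r ∨ ¬v = False
      ¬v = False
  (p ∧ (v ∧ ¬r)) ∧ ((r ∧ v) ∨ (s ∨ ¬p)) = True
    p ∧ (v ∧ ¬r) = True
      v ∧ ¬r = True
        ¬r = True
    (r ∧ v) ∨ (s ∨ ¬p) = True
      r ∧ v = False
      s ∨ ¬p = True
        ¬p = False
Both conjuncts True, so the formula holds.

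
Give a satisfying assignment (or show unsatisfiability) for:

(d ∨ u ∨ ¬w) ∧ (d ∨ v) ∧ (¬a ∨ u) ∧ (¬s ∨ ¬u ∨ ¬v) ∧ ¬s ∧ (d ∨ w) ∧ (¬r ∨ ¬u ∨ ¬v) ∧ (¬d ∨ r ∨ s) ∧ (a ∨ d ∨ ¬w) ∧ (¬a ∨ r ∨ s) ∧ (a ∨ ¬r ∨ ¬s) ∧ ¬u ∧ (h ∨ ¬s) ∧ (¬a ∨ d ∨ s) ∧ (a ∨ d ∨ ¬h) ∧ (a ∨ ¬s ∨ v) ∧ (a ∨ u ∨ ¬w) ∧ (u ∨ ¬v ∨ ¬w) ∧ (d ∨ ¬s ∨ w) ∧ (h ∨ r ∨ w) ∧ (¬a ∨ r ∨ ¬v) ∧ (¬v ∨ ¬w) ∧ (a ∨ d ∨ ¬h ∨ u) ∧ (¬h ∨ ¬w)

Unit clause (¬s) forces s = False.
Unit clause (¬u) forces u = False.
In (¬a ∨ u) only ¬a is left, so a = False.
In (a ∨ u ∨ ¬w) only ¬w is left, so w = False.
In (d ∨ w) only d is left, so d = True.
In (¬d ∨ r ∨ s) only r is left, so r = True.
Set v = True.
Set h = False.
All clauses satisfied.

d = True; v = True; s = False; u = False; w = False; r = True; h = False; a = False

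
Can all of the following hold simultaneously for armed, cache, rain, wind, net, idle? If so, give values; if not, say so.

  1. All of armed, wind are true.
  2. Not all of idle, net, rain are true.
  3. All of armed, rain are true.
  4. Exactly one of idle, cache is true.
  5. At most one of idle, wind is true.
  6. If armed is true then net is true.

armed = True, cache = True, rain = True, wind = True, net = True, idle = False

  (1) {armed, wind}: all 2 true ✓
  (2) {idle, net, rain}: 2/3 true — not all ✓
  (3) {armed, rain}: all 2 true ✓
  (4) {idle, cache}: 1 true — exactly one ✓
  (5) {idle, wind}: 1 true — at most one ✓
  (6) armed=T ⇒ net: T ✓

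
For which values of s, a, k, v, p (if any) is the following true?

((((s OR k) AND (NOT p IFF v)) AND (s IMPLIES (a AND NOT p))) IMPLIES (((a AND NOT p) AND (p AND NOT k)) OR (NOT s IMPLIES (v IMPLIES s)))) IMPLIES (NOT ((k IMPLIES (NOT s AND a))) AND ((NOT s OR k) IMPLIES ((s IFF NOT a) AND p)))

s = True; a = False; k = True; v = False; p = True

  ((((s OR k) AND (NOT p IFF v)) AND (s IMPLIES (a AND NOT p))) IMPLIES (((a AND NOT p) AND (p AND NOT k)) OR (NOT s IMPLIES (v IMPLIES s)))) IMPLIES (NOT ((k IMPLIES (NOT s AND a))) AND ((NOT s OR k) IMPLIES ((s IFF NOT a) AND p))) = True
    (((s OR k) AND (NOT p IFF v)) AND (s IMPLIES (a AND NOT p))) IMPLIES (((a AND NOT p) AND (p AND NOT k)) OR (NOT s IMPLIES (v IMPLIES s))) = True
      ((s OR k) AND (NOT p IFF v)) AND (s IMPLIES (a AND NOT p)) = False
        (s OR k) AND (NOT p IFF v) = True
          s OR k = True
          NOT p IFF v = True
            NOT p = False
        s IMPLIES (a AND NOT p) = False
          a AND NOT p = False
            NOT p = False
      ((a AND NOT p) AND (p AND NOT k)) OR (NOT s IMPLIES (v IMPLIES s)) = True
        (a AND NOT p) AND (p AND NOT k) = False
          a AND NOT p = False
            NOT p = False
          p AND NOT k = False
            NOT k = False
        NOT s IMPLIES (v IMPLIES s) = True
          NOT s = False
          v IMPLIES s = True
    NOT ((k IMPLIES (NOT s AND a))) AND ((NOT s OR k) IMPLIES ((s IFF NOT a) AND p)) = True
      NOT ((k IMPLIES (NOT s AND a))) = True
        k IMPLIES (NOT s AND a) = False
          NOT s AND a = False
            NOT s = False
      (NOT s OR k) IMPLIES ((s IFF NOT a) AND p) = True
        NOT s OR k = True
          NOT s = False
        (s IFF NOT a) AND p = True
          s IFF NOT a = True
            NOT a = True
The formula evaluates to True.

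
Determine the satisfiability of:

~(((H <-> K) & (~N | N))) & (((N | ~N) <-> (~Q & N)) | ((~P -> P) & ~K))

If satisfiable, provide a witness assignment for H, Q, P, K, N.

H: True, Q: False, P: False, K: False, N: True

  ~(((H <-> K) & (~N | N))) = True
    (H <-> K) & (~N | N) = False
      H <-> K = False
      ~N | N = True
        ~N = False
  ((N | ~N) <-> (~Q & N)) | ((~P -> P) & ~K) = True
    (N | ~N) <-> (~Q & N) = True
      N | ~N = True
        ~N = False
      ~Q & N = True
        ~Q = True
    (~P -> P) & ~K = False
      ~P -> P = False
        ~P = True
      ~K = True
Both conjuncts True, so the formula holds.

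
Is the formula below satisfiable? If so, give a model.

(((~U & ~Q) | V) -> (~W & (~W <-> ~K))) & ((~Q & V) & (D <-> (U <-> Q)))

K: False, D: False, V: True, Q: False, W: False, U: True

  ((~U & ~Q) | V) -> (~W & (~W <-> ~K)) = True
    (~U & ~Q) | V = True
      ~U & ~Q = False
        ~U = False
        ~Q = True
    ~W & (~W <-> ~K) = True
      ~W = True
      ~W <-> ~K = True
        ~W = True
        ~K = True
  (~Q & V) & (D <-> (U <-> Q)) = True
    ~Q & V = True
      ~Q = True
    D <-> (U <-> Q) = True
      U <-> Q = False
Both conjuncts True, so the formula holds.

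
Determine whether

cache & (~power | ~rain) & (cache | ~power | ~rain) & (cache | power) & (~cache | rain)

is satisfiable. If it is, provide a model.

cache=T, power=F, rain=T

Unit clause (cache) forces cache = True.
In (~cache | rain) only rain is left, so rain = True.
In (~power | ~rain) only ~power is left, so power = False.
All clauses satisfied.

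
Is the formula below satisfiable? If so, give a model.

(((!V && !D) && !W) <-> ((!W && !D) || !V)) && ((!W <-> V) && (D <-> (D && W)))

Case D = True: the formula simplifies to V && ((!W <-> V) && W).
  W = True: simplifies to V && !V.
    V = True: the conjunct !V is False.
    V = False: the conjunct V is False.
  W = False: the conjunct W is False.
Case D = False: the formula simplifies to ((!V && !W) <-> (!W || !V)) && (!W <-> V).
  W = True: simplifies to V && !V.
    V = True: the conjunct !V is False.
    V = False: the conjunct V is False.
  W = False: simplifies to !V && V.
    V = True: the conjunct !V is False.
    V = False: the conjunct V is False.
Both cases fail — unsatisfiable.

Unsatisfiable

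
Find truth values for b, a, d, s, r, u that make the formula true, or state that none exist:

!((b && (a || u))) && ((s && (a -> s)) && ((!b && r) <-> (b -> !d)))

b = False, a = True, d = False, s = True, r = True, u = True

  !((b && (a || u))) = True
    b && (a || u) = False
      a || u = True
  (s && (a -> s)) && ((!b && r) <-> (b -> !d)) = True
    s && (a -> s) = True
      a -> s = True
    (!b && r) <-> (b -> !d) = True
      !b && r = True
        !b = True
      b -> !d = True
        !d = True
Both conjuncts True, so the formula holds.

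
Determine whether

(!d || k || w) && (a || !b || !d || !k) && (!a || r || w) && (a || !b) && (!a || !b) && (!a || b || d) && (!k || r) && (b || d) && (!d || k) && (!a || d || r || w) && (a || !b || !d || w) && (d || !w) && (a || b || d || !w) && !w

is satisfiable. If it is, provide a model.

r = True, k = True, w = False, d = True, b = False, a = True

Unit clause (!w) forces w = False.
Try r = False:
  (!a || r || w) forces a = False.
  (a || !b) forces b = False.
  (!k || r) forces k = False.
  (!d || k || w) forces d = False.
  clause (b || d) is falsified — backtrack.
So r = True.
Set k = True.
Set d = True.
Set b = False.
Set a = True.
All clauses satisfied.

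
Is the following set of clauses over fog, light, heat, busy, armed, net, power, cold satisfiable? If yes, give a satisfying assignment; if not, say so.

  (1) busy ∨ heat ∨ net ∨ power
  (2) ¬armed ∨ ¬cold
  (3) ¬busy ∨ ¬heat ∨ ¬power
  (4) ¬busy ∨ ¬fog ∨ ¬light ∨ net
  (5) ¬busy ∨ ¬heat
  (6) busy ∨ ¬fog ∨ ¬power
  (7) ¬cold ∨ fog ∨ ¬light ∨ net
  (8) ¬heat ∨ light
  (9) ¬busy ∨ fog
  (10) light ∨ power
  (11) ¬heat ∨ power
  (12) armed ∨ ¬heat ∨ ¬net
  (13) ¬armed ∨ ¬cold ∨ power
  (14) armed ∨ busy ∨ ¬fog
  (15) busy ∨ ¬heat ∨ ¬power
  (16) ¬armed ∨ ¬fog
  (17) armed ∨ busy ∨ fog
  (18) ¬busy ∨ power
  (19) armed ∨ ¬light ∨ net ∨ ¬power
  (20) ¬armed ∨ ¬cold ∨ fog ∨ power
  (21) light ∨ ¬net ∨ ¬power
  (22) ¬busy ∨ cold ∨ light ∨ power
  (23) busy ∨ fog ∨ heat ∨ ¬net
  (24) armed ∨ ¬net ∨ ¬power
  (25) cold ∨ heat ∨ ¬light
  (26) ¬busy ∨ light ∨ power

fog=T, light=F, heat=F, busy=T, armed=F, net=F, power=T, cold=F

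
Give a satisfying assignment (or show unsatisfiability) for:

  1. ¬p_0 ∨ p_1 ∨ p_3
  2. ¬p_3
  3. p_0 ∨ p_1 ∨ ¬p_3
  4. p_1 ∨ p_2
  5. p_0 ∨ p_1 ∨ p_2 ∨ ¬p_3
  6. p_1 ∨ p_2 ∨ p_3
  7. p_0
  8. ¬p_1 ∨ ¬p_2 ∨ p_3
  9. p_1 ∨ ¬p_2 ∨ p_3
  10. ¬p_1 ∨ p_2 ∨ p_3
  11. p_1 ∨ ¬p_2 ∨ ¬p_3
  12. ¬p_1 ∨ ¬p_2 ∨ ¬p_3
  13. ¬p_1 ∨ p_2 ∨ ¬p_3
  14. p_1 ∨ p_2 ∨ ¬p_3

Case p_0 = True:
  (¬p_3) forces p_3 = False.
  (¬p_0 ∨ p_1 ∨ p_3) forces p_1 = True.
  (¬p_1 ∨ ¬p_2 ∨ p_3) forces p_2 = False.
  Clause (¬p_1 ∨ p_2 ∨ p_3) is falsified — contradiction.
Case p_0 = False:
  Clause (p_0) is falsified — contradiction.
Both cases fail, so the formula is unsatisfiable.

Unsatisfiable — no assignment works.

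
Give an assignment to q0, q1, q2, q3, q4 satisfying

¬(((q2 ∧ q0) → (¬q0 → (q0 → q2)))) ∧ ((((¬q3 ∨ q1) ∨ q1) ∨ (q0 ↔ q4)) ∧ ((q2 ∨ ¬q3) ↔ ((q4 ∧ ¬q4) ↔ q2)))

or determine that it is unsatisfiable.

Unsatisfiable

The conjunct ¬(((q2 ∧ q0) → (¬q0 → (q0 → q2)))) is unsatisfiable on its own:
  q0=F, q2=F: evaluates to False.
  q0=F, q2=T: evaluates to False.
  q0=T, q2=F: evaluates to False.
  q0=T, q2=T: evaluates to False.
So the whole conjunction is unsatisfiable.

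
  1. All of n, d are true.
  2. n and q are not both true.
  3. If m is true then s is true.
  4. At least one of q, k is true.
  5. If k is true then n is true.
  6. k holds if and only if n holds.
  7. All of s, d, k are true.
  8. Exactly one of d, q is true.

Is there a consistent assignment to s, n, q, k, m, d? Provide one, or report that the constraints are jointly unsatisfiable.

s=T, n=T, q=F, k=T, m=T, d=T

  (1) {n, d}: all 2 true ✓
  (2) n=T, q=F — not both ✓
  (3) m=T ⇒ s: T ✓
  (4) {q, k}: 1 true — at least one ✓
  (5) k=T ⇒ n: T ✓
  (6) k=T, n=T — same ✓
  (7) {s, d, k}: all 3 true ✓
  (8) {d, q}: 1 true — exactly one ✓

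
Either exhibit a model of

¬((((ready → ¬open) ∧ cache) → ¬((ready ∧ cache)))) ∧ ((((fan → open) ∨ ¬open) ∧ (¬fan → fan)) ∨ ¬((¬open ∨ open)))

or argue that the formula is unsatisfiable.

cache: True; fan: True; ready: True; open: False

  ¬((((ready → ¬open) ∧ cache) → ¬((ready ∧ cache)))) = True
    ((ready → ¬open) ∧ cache) → ¬((ready ∧ cache)) = False
      (ready → ¬open) ∧ cache = True
        ready → ¬open = True
          ¬open = True
      ¬((ready ∧ cache)) = False
        ready ∧ cache = True
  (((fan → open) ∨ ¬open) ∧ (¬fan → fan)) ∨ ¬((¬open ∨ open)) = True
    ((fan → open) ∨ ¬open) ∧ (¬fan → fan) = True
      (fan → open) ∨ ¬open = True
        fan → open = False
        ¬open = True
      ¬fan → fan = True
        ¬fan = False
    ¬((¬open ∨ open)) = False
      ¬open ∨ open = True
        ¬open = True
Both conjuncts True, so the formula holds.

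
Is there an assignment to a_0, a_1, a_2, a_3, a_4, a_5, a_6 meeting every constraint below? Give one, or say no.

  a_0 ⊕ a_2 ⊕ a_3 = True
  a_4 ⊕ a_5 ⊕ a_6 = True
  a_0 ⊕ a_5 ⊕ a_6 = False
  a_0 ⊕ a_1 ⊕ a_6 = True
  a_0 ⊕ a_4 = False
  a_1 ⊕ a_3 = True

No satisfying assignment exists.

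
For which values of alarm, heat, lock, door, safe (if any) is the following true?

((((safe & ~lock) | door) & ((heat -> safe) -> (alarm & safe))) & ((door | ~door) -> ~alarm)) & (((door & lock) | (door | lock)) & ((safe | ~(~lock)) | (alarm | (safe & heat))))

alarm = False; heat = True; lock = True; door = True; safe = False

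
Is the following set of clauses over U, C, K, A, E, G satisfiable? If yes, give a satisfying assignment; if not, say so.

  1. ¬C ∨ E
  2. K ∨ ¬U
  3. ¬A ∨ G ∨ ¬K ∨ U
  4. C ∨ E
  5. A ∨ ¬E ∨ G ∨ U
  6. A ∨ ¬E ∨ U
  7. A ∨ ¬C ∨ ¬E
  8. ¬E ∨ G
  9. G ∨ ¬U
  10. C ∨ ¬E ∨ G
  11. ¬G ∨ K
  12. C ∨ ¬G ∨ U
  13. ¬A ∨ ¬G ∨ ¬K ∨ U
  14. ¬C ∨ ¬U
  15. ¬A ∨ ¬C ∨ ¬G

U=T, C=F, K=T, A=T, E=T, G=T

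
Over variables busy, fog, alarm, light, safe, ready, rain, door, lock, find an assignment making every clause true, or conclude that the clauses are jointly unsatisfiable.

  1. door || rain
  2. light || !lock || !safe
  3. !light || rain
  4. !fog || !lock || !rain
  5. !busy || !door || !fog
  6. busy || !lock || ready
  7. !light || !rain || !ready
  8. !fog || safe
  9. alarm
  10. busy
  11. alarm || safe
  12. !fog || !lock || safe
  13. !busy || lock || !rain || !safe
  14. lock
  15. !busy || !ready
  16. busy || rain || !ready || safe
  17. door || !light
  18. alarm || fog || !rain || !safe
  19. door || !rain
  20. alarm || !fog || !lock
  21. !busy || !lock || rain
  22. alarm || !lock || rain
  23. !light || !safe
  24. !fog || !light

busy = True, fog = False, alarm = True, light = False, safe = False, ready = False, rain = True, door = True, lock = True

Unit clause (alarm) forces alarm = True.
Unit clause (busy) forces busy = True.
Unit clause (lock) forces lock = True.
In (!busy || !ready) only !ready is left, so ready = False.
In (!busy || !lock || rain) only rain is left, so rain = True.
In (!fog || !lock || !rain) only !fog is left, so fog = False.
In (door || !rain) only door is left, so door = True.
Set light = False.
  then (light || !lock || !safe) forces safe = False.
All clauses satisfied.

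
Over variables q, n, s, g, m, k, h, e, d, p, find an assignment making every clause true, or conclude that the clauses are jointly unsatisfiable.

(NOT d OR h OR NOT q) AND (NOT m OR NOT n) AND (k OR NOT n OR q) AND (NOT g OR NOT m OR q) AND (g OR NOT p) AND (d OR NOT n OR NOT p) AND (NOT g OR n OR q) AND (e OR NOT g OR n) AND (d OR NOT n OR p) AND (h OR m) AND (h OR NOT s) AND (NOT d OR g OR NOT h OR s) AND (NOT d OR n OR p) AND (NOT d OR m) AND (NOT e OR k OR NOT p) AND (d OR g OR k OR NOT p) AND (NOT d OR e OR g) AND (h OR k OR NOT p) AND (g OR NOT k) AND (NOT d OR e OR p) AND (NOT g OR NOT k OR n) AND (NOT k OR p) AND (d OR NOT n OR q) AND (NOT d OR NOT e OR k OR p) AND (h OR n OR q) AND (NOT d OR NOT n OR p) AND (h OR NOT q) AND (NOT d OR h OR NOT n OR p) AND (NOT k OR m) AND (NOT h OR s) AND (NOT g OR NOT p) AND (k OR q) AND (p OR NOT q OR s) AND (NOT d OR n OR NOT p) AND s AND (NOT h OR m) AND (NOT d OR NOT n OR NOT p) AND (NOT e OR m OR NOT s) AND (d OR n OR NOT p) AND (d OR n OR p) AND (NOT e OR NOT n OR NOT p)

Unsatisfiable — no assignment works.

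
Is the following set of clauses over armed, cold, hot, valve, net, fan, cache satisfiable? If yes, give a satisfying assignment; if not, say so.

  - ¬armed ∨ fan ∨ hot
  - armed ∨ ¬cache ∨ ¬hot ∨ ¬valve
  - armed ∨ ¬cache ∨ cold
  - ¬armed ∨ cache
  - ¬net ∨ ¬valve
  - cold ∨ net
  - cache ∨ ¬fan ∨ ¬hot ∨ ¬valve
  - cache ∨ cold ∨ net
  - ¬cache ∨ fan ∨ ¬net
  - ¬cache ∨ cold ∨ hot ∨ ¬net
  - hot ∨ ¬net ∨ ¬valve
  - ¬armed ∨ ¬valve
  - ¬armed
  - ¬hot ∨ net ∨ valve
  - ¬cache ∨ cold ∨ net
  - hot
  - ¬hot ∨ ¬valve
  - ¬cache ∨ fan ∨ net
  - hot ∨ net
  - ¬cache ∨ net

Unit clause (¬armed) forces armed = False.
Unit clause (hot) forces hot = True.
In (¬hot ∨ ¬valve) only ¬valve is left, so valve = False.
In (¬hot ∨ net ∨ valve) only net is left, so net = True.
Set cold = True.
Set fan = False.
  then (¬cache ∨ fan ∨ ¬net) forces cache = False.
All clauses satisfied.

armed = False; cold = True; hot = True; valve = False; net = True; fan = False; cache = False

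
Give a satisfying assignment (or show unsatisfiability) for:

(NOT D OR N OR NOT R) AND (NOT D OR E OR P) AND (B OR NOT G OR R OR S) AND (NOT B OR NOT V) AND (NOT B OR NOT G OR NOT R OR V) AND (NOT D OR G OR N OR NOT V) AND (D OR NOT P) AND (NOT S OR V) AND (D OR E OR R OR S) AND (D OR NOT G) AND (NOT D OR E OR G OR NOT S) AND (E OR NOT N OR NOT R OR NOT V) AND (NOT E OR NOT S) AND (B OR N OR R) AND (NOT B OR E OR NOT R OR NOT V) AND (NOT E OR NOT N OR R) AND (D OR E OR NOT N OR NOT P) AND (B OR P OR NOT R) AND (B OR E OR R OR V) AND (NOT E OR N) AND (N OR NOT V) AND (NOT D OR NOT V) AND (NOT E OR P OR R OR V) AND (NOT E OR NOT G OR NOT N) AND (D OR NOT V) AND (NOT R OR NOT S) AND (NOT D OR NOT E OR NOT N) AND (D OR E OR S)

V = False, G = True, R = True, N = True, P = True, E = False, D = True, S = False, B = False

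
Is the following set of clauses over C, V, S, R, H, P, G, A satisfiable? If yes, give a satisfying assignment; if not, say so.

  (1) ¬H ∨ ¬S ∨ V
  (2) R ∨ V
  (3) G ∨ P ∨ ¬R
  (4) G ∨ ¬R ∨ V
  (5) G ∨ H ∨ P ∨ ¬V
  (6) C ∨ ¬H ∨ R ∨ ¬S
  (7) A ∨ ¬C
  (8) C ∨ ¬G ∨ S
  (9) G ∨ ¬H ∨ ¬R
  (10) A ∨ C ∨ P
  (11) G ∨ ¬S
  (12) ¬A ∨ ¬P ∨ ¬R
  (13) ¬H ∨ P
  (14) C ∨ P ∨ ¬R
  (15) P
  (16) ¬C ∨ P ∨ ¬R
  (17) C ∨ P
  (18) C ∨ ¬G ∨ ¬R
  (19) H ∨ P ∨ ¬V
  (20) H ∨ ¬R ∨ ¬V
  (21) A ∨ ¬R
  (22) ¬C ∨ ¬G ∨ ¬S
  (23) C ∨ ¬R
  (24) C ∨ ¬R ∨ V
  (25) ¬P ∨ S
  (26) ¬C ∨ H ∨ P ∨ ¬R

C = False, V = True, S = True, R = False, H = False, P = True, G = True, A = True

Unit clause (P) forces P = True.
In (¬P ∨ S) only S is left, so S = True.
In (G ∨ ¬S) only G is left, so G = True.
In (¬C ∨ ¬G ∨ ¬S) only ¬C is left, so C = False.
In (C ∨ ¬R) only ¬R is left, so R = False.
In (R ∨ V) only V is left, so V = True.
In (C ∨ ¬H ∨ R ∨ ¬S) only ¬H is left, so H = False.
Set A = True.
All clauses satisfied.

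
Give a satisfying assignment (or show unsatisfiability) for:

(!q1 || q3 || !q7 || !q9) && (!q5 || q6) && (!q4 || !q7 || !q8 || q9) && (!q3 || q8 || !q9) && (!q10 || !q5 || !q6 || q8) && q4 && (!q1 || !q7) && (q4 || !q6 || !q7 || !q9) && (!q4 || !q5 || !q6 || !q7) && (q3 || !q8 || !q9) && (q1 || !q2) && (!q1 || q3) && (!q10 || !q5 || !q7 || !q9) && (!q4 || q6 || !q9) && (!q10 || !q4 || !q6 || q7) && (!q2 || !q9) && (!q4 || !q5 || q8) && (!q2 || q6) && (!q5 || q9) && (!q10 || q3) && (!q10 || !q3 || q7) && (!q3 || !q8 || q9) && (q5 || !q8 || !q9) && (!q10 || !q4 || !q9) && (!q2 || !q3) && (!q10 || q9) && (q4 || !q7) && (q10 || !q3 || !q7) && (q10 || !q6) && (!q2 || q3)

q1: False, q2: False, q3: True, q4: True, q5: False, q6: False, q7: False, q8: False, q9: False, q10: False

Unit clause (q4) forces q4 = True.
Set q1 = False.
  then (q1 || !q2) forces q2 = False.
Set q3 = True.
Set q5 = False.
Set q6 = False.
  then (!q4 || q6 || !q9) forces q9 = False.
  then (!q3 || !q8 || q9) forces q8 = False.
  then (!q10 || q9) forces q10 = False.
  then (q10 || !q3 || !q7) forces q7 = False.
All clauses satisfied.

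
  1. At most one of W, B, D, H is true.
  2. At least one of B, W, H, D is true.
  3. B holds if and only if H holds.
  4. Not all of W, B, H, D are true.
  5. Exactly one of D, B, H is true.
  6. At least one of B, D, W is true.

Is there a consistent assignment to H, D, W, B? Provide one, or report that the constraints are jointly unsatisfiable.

H: False; D: True; W: False; B: False

  (1) {W, B, D, H}: 1 true — at most one ✓
  (2) {B, W, H, D}: 1 true — at least one ✓
  (3) B=F, H=F — same ✓
  (4) {W, B, H, D}: 1/4 true — not all ✓
  (5) {D, B, H}: 1 true — exactly one ✓
  (6) {B, D, W}: 1 true — at least one ✓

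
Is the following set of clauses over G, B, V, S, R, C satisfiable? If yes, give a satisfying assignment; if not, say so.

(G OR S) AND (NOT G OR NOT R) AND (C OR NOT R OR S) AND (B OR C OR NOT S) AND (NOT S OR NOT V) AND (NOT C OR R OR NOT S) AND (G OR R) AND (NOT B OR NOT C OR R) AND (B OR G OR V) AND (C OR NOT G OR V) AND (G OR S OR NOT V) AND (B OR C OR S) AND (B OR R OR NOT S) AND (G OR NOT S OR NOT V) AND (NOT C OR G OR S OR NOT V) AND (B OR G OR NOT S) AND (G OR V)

Try G = False:
  (G OR S) forces S = True.
  (NOT S OR NOT V) forces V = False.
  clause (G OR V) is falsified — backtrack.
So G = True.
  then (NOT G OR NOT R) forces R = False.
Set B = False.
  then (B OR R OR NOT S) forces S = False.
  then (B OR C OR S) forces C = True.
Set V = False.
All clauses satisfied.

G = True, B = False, V = False, S = False, R = False, C = True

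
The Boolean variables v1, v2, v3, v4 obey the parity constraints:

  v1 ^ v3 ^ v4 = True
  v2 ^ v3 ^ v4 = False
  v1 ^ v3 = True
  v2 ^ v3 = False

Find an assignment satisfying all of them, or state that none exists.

v1=F, v2=T, v3=T, v4=F

v1 ^ v3 ^ v4 = F ^ T ^ F = True ✓
v2 ^ v3 ^ v4 = T ^ T ^ F = False ✓
v1 ^ v3 = F ^ T = True ✓
v2 ^ v3 = T ^ T = False ✓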